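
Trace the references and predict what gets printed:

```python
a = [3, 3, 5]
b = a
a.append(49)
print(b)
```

Key concept: basic list aliasing.
Step by step:
`a = [3, 3, 5]` → a = [3, 3, 5]
`b = a` → b = [3, 3, 5] (same object as a)
`a.append(49)` → a = [3, 3, 5, 49] (same object as b); b = [3, 3, 5, 49] (same object as a)
`print(b)` → prints [3, 3, 5, 49]

Answer: [3, 3, 5, 49]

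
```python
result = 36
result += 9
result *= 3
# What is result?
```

Trace:
`result = 36` → result = 36
`result += 9` → result = 45
`result *= 3` → result = 135
So result = 135

Answer: 135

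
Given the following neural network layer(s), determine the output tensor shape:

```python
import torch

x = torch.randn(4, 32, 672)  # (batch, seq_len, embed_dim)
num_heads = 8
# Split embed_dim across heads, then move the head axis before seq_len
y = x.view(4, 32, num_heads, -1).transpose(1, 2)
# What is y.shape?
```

Input: (4, 32, 672) -> head_dim = 672 // 8 = 84; after view: (4, 32, 8, 84) -> after transpose(1, 2): (4, 8, 32, 84) -> Output: (4, 8, 32, 84)

Answer: (4, 8, 32, 84)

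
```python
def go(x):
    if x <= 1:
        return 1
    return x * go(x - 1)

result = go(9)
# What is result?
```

go(9) = 9 * 8 * 7 * 6 * 5 * 4 * 3 * 2 * 1 = 362880

Answer: 362880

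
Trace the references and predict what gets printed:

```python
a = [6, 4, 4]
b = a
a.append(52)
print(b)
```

Key concept: basic list aliasing.
Step by step:
`a = [6, 4, 4]` → a = [6, 4, 4]
`b = a` → b = [6, 4, 4] (same object as a)
`a.append(52)` → a = [6, 4, 4, 52] (same object as b); b = [6, 4, 4, 52] (same object as a)
`print(b)` → prints [6, 4, 4, 52]

Answer: [6, 4, 4, 52]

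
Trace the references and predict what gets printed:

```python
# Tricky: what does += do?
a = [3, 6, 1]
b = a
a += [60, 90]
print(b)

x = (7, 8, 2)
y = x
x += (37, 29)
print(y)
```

Key concept: += behavior differs for mutable vs immutable.
Step by step:
`a = [3, 6, 1]` → a = [3, 6, 1]
`b = a` → b = [3, 6, 1] (same object as a)
`a += [60, 90]` → a = [3, 6, 1, 60, 90] (same object as b); b = [3, 6, 1, 60, 90] (same object as a)
`print(b)` → prints [3, 6, 1, 60, 90]
`x = (7, 8, 2)` → x = (7, 8, 2)
`y = x` → y = (7, 8, 2)
`x += (37, 29)` → x = (7, 8, 2, 37, 29)
`print(y)` → prints (7, 8, 2)

Answer:
[3, 6, 1, 60, 90]
(7, 8, 2)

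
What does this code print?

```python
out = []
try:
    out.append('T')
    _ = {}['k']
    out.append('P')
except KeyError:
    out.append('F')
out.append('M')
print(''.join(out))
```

Execution trace: 'T' (try body) → 'F' (except KeyError) → 'M' (after the try/except). Output: TFM

Answer: TFM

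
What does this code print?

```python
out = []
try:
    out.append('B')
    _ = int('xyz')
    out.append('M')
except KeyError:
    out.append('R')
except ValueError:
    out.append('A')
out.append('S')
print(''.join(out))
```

Execution trace: 'B' (try body) → 'A' (except ValueError) → 'S' (after the try/except). Output: BAS

Answer: BAS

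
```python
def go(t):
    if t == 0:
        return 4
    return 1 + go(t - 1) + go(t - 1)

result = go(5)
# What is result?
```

go(t) = 1 + 2·go(t-1), go(0)=4. Closed form: (4+1)·2^5 - 1 = 159.

Answer: 159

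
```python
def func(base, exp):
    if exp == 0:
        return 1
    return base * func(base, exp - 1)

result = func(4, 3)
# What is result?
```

func(4, 3) = 4 * 4 * 4 = 64

Answer: 64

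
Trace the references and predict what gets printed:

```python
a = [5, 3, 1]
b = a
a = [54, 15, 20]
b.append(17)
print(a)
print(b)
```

Key concept: rebinding vs mutation: a is rebound to a new list, b still points at the original.
Step by step:
`a = [5, 3, 1]` → a = [5, 3, 1]
`b = a` → b = [5, 3, 1] (same object as a)
`a = [54, 15, 20]` → a = [54, 15, 20]
`b.append(17)` → b = [5, 3, 1, 17]
`print(a)` → prints [54, 15, 20]
`print(b)` → prints [5, 3, 1, 17]

Answer:
[54, 15, 20]
[5, 3, 1, 17]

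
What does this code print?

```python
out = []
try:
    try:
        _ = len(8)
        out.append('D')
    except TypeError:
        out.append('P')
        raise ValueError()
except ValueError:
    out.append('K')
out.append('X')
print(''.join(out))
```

Execution trace: 'P' (except TypeError) → 'K' (outer except ValueError) → 'X' (after the try/except). Output: PKX

Answer: PKX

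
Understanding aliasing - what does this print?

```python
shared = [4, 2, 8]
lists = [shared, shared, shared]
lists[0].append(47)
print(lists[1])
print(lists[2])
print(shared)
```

Key concept: list of same reference.
Step by step:
`shared = [4, 2, 8]` → shared = [4, 2, 8]
`lists = [shared, shared, shared]` → lists = [[4, 2, 8], [4, 2, 8], [4, 2, 8]]
`lists[0].append(47)` → shared = [4, 2, 8, 47]; lists = [[4, 2, 8, 47], [4, 2, 8, 47], [4, 2, 8, 47]]
`print(lists[1])` → prints [4, 2, 8, 47]
`print(lists[2])` → prints [4, 2, 8, 47]
`print(shared)` → prints [4, 2, 8, 47]

Answer:
[4, 2, 8, 47]
[4, 2, 8, 47]
[4, 2, 8, 47]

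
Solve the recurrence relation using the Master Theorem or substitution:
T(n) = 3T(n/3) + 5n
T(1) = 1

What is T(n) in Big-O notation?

By Master Theorem: a=3, b=3, f(n)=5n. Since log_3(3) = 1 and f(n) = Θ(n^1), Case 2 applies. T(n) = O(n log n).

Answer: O(n log n)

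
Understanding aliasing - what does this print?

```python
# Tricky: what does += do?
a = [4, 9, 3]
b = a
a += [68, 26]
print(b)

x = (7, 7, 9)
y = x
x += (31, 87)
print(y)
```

Key concept: += behavior differs for mutable vs immutable.
Step by step:
`a = [4, 9, 3]` → a = [4, 9, 3]
`b = a` → b = [4, 9, 3] (same object as a)
`a += [68, 26]` → a = [4, 9, 3, 68, 26] (same object as b); b = [4, 9, 3, 68, 26] (same object as a)
`print(b)` → prints [4, 9, 3, 68, 26]
`x = (7, 7, 9)` → x = (7, 7, 9)
`y = x` → y = (7, 7, 9)
`x += (31, 87)` → x = (7, 7, 9, 31, 87)
`print(y)` → prints (7, 7, 9)

Answer:
[4, 9, 3, 68, 26]
(7, 7, 9)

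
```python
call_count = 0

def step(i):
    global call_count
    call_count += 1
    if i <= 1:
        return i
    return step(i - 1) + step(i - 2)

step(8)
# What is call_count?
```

Calls(i) = 1 + Calls(i-1) + Calls(i-2); Calls(0)=Calls(1)=1. For i=8 this gives 67.

Answer: 67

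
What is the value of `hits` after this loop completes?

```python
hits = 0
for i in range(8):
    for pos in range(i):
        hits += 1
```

Triangle number: 0+1+2+...+7
`hits` takes the values: 0 → 1 → 2 → 3 → 4 → 5 → 6 → 7 → 8 → 9 → 10 → 11 → 12 → 13 → 14 → 15 → 16 → 17 → 18 → 19 → 20 → 21 → 22 → 23 → 24 → 25 → 26 → 27 → 28

Answer: 28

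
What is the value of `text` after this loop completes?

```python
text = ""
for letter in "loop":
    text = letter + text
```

Reverse 'loop'
`text` takes the values: "" → "l" → "ol" → "ool" → "pool"

Answer: "pool"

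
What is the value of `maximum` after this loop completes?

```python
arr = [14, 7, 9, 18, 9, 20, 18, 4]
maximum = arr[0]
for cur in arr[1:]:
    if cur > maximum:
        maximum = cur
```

Maximum of [14, 7, 9, 18, 9, 20, 18, 4]
`maximum` takes the values: 14 → 18 → 20

Answer: 20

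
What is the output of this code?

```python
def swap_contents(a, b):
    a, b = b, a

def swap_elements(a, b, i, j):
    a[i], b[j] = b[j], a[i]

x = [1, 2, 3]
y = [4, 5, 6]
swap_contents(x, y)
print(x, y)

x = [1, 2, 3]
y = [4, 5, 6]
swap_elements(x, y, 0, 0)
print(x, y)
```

Key concept: parameter rebinding vs mutation.
Step by step:
`x = [1, 2, 3]` → x = [1, 2, 3]
`y = [4, 5, 6]` → y = [4, 5, 6]
`swap_contents(x, y)` → no visible change to tracked variables
`print(x, y)` → prints [1, 2, 3] [4, 5, 6]
`x = [1, 2, 3]` → x = [1, 2, 3]
`y = [4, 5, 6]` → y = [4, 5, 6]
`swap_elements(x, y, 0, 0)` → x = [4, 2, 3]; y = [1, 5, 6]
`print(x, y)` → prints [4, 2, 3] [1, 5, 6]

Answer:
[1, 2, 3] [4, 5, 6]
[4, 2, 3] [1, 5, 6]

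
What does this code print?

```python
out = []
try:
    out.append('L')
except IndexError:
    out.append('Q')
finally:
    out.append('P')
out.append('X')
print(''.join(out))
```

Execution trace: 'L' (try body, no exception) → 'P' (finally) → 'X' (after the try/except). Output: LPX

Answer: LPX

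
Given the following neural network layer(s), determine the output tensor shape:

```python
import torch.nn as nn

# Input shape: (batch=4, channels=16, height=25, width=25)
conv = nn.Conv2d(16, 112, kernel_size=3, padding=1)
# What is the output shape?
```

Input: (4, 16, 25, 25) -> Output: (4, 112, 25, 25)

Answer: (4, 112, 25, 25)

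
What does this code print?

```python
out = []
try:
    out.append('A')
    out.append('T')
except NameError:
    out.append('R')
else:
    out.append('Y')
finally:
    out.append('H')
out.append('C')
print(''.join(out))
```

Execution trace: 'A' (try body) → 'T' (try body, no exception) → 'Y' (else) → 'H' (finally) → 'C' (after the try/except). Output: ATYHC

Answer: ATYHC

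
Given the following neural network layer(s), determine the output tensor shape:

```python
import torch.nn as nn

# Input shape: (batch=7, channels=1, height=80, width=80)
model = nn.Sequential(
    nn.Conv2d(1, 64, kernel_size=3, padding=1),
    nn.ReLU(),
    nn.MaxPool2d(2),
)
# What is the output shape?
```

Input: (7, 1, 80, 80) -> after Conv2d: (7, 64, 80, 80) -> after ReLU: (7, 64, 80, 80) -> Output: (7, 64, 40, 40)

Answer: (7, 64, 40, 40)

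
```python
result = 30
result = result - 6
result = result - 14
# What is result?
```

Trace:
`result = 30` → result = 30
`result = result - 6` → result = 24
`result = result - 14` → result = 10
So result = 10

Answer: 10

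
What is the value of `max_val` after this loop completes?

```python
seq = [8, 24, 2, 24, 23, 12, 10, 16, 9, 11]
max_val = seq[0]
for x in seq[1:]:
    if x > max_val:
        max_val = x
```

Maximum of [8, 24, 2, 24, 23, 12, 10, 16, 9, 11]
`max_val` takes the values: 8 → 24

Answer: 24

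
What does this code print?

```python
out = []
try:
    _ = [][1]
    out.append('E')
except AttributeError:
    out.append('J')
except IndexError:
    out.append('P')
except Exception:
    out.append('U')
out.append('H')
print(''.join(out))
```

Execution trace: 'P' (except IndexError) → 'H' (after the try/except). Output: PH

Answer: PH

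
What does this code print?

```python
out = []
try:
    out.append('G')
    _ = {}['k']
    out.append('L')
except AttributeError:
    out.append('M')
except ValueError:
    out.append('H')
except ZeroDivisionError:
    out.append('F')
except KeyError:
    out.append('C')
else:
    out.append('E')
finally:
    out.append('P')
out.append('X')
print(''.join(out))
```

Execution trace: 'G' (try body) → 'C' (except KeyError) → 'P' (finally) → 'X' (after the try/except). Output: GCPX

Answer: GCPX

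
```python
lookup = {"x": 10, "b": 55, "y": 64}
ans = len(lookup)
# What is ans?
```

Trace:
`lookup = {"x": 10, "b": 55, "y": 64}` → lookup = {'x': 10, 'b': 55, 'y': 64}
`ans = len(lookup)` → ans = 3
So ans = 3

Answer: 3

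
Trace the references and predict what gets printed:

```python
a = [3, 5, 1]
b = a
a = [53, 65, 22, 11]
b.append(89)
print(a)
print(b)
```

Key concept: rebinding vs mutation: a is rebound to a new list, b still points at the original.
Step by step:
`a = [3, 5, 1]` → a = [3, 5, 1]
`b = a` → b = [3, 5, 1] (same object as a)
`a = [53, 65, 22, 11]` → a = [53, 65, 22, 11]
`b.append(89)` → b = [3, 5, 1, 89]
`print(a)` → prints [53, 65, 22, 11]
`print(b)` → prints [3, 5, 1, 89]

Answer:
[53, 65, 22, 11]
[3, 5, 1, 89]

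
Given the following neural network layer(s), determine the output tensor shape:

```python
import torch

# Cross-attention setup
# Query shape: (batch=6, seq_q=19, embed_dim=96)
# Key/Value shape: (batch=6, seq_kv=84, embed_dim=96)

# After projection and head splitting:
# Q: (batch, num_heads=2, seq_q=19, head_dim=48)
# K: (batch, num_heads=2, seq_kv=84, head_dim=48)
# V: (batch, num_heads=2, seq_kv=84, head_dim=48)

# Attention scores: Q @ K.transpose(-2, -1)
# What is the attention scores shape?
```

Input: (6, 19, 96) -> Output: (6, 2, 19, 84)

Answer: (6, 2, 19, 84)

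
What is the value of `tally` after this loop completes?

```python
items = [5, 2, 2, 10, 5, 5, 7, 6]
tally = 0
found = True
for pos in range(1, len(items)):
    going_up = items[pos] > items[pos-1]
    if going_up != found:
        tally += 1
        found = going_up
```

Count direction changes in [5, 2, 2, 10, 5, 5, 7, 6]
`tally` takes the values: 0 → 1 → 2 → 3 → 4 → 5

Answer: 5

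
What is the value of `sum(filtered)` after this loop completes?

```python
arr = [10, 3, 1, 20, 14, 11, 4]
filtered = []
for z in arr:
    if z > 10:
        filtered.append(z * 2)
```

Sum of doubled values > 10
`filtered` takes the values: [] → [40] → [40, 28] → [40, 28, 22]
So `sum(filtered)` = 90

Answer: 90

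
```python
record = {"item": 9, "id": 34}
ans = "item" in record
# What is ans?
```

Trace:
`record = {"item": 9, "id": 34}` → record = {'item': 9, 'id': 34}
`ans = "item" in record` → ans = True
So ans = True

Answer: True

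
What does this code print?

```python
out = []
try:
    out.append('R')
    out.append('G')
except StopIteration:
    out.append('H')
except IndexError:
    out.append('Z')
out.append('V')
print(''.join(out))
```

Execution trace: 'R' (try body) → 'G' (try body, no exception) → 'V' (after the try/except). Output: RGV

Answer: RGV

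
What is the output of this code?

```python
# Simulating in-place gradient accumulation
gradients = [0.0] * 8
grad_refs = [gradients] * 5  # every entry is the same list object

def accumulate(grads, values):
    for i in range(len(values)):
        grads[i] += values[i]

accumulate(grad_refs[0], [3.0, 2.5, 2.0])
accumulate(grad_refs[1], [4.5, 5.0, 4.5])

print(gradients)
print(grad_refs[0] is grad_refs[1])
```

Key concept: gradient accumulation aliasing.
Step by step:
`gradients = [0.0] * 8` → gradients = [0.0, 0.0, 0.0, 0.0, 0.0, 0.0, 0.0, 0.0]
`grad_refs = [gradients] * 5` → grad_refs = [[0.0, 0.0, 0.0, 0.0, 0.0, 0.0, 0.0, 0.0], [0.0, 0.0, 0.0, 0.0, 0.0, 0.0, 0.0, 0.0], [0.0, 0.0, 0.0, 0.0, 0.0, 0.0, 0.0, 0.0], [0.0, 0.0, 0.0, 0.0, 0.0, 0.0, 0.0, 0.0], [0.0, 0.0, 0.0, 0.0, 0.0, 0.0, 0.0, 0.0]]
`accumulate(grad_refs[0], [3.0, 2.5, 2.0])` → gradients = [3.0, 2.5, 2.0, 0.0, 0.0, 0.0, 0.0, 0.0]; grad_refs = [[3.0, 2.5, 2.0, 0.0, 0.0, 0.0, 0.0, 0.0], [3.0, 2.5, 2.0, 0.0, 0.0, 0.0, 0.0, 0.0], [3.0, 2.5, 2.0, 0.0, 0.0, 0.0, 0.0, 0.0], [3.0, 2.5, 2.0, 0.0, 0.0, 0.0, 0.0, 0.0], [3.0, 2.5, 2.0, 0.0, 0.0, 0.0, 0.0, 0.0]]
`accumulate(grad_refs[1], [4.5, 5.0, 4.5])` → gradients = [7.5, 7.5, 6.5, 0.0, 0.0, 0.0, 0.0, 0.0]; grad_refs = [[7.5, 7.5, 6.5, 0.0, 0.0, 0.0, 0.0, 0.0], [7.5, 7.5, 6.5, 0.0, 0.0, 0.0, 0.0, 0.0], [7.5, 7.5, 6.5, 0.0, 0.0, 0.0, 0.0, 0.0], [7.5, 7.5, 6.5, 0.0, 0.0, 0.0, 0.0, 0.0], [7.5, 7.5, 6.5, 0.0, 0.0, 0.0, 0.0, 0.0]]
`print(gradients)` → prints [7.5, 7.5, 6.5, 0.0, 0.0, 0.0, 0.0, 0.0]
`print(grad_refs[0] is grad_refs[1])` → prints True

Answer:
[7.5, 7.5, 6.5, 0.0, 0.0, 0.0, 0.0, 0.0]
True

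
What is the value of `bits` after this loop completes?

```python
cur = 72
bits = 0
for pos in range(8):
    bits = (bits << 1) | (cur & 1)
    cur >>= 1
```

Reverse lowest 8 bits of 72
`bits` takes the values: 0 → 1 → 2 → 4 → 9 → 18

Answer: 18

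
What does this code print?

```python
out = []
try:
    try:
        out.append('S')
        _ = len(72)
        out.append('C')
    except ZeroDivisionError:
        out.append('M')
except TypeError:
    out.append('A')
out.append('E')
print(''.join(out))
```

Execution trace: 'S' (try body) → 'A' (outer except TypeError) → 'E' (after the try/except). Output: SAE

Answer: SAE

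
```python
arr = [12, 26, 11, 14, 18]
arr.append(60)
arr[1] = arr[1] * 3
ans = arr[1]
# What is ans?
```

Trace:
`arr = [12, 26, 11, 14, 18]` → arr = [12, 26, 11, 14, 18]
`arr.append(60)` → arr = [12, 26, 11, 14, 18, 60]
`arr[1] = arr[1] * 3` → arr = [12, 78, 11, 14, 18, 60]
`ans = arr[1]` → ans = 78
So ans = 78

Answer: 78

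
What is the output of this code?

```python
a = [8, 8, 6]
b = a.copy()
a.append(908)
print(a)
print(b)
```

Key concept: list.copy() creates independent copy.
Step by step:
`a = [8, 8, 6]` → a = [8, 8, 6]
`b = a.copy()` → b = [8, 8, 6]
`a.append(908)` → a = [8, 8, 6, 908]
`print(a)` → prints [8, 8, 6, 908]
`print(b)` → prints [8, 8, 6]

Answer:
[8, 8, 6, 908]
[8, 8, 6]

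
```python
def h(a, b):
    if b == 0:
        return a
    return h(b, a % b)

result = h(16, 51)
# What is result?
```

h(16, 51) -> h(51, 16) -> h(16, 3) -> h(3, 1) -> h(1, 0) -> 1

Answer: 1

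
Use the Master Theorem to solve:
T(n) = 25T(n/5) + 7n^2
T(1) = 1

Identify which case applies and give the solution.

a=25, b=5, f(n)=7n^2. log_5(25) = 2. Since c=2 = 2, Case 2 applies: T(n) = Θ(n^log_b(a) · log n) = O(n^2 log n).

Answer: O(n^2 log n) - Case 2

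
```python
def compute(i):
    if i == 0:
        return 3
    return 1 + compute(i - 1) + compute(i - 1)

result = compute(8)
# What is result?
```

compute(i) = 1 + 2·compute(i-1), compute(0)=3. Closed form: (3+1)·2^8 - 1 = 1023.

Answer: 1023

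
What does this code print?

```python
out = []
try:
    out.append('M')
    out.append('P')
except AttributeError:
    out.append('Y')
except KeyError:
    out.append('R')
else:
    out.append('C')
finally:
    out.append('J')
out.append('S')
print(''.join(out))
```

Execution trace: 'M' (try body) → 'P' (try body, no exception) → 'C' (else) → 'J' (finally) → 'S' (after the try/except). Output: MPCJS

Answer: MPCJS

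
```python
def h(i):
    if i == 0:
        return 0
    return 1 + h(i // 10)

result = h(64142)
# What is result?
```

Count of digits of 64142: 5

Answer: 5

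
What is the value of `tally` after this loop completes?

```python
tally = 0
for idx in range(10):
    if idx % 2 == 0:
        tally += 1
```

Count numbers divisible by 2 in range(10)
`tally` takes the values: 0 → 1 → 2 → 3 → 4 → 5

Answer: 5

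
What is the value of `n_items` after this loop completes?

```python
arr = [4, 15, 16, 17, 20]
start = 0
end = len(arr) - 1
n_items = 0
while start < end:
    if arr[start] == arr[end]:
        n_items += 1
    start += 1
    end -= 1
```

Count matching pairs from ends
`n_items` takes the values: 0

Answer: 0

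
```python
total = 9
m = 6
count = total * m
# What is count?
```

Trace:
`total = 9` → total = 9
`m = 6` → m = 6
`count = total * m` → count = 54
So count = 54

Answer: 54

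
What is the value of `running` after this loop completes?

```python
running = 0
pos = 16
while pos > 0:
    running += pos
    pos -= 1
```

Sum 16 down to 1
`running` takes the values: 0 → 16 → 31 → 45 → 58 → 70 → 81 → 91 → 100 → 108 → 115 → 121 → 126 → 130 → 133 → 135 → 136

Answer: 136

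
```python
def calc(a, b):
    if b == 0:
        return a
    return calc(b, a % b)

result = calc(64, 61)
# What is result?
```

calc(64, 61) -> calc(61, 3) -> calc(3, 1) -> calc(1, 0) -> 1

Answer: 1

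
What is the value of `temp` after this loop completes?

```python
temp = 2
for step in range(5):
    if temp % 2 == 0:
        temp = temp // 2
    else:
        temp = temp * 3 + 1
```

Collatz-style transformation from 2
`temp` takes the values: 2 → 1 → 4 → 2 → 1 → 4

Answer: 4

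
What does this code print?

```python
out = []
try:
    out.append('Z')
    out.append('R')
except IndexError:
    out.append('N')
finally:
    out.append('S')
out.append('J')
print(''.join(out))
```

Execution trace: 'Z' (try body) → 'R' (try body, no exception) → 'S' (finally) → 'J' (after the try/except). Output: ZRSJ

Answer: ZRSJ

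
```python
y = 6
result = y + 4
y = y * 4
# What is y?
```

Trace:
`y = 6` → y = 6
`result = y + 4` → result = 10
`y = y * 4` → y = 24
So y = 24

Answer: 24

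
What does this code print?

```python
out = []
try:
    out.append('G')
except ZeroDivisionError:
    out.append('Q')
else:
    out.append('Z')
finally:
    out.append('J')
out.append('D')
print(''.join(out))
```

Execution trace: 'G' (try body, no exception) → 'Z' (else) → 'J' (finally) → 'D' (after the try/except). Output: GZJD

Answer: GZJD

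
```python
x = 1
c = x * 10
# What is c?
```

Trace:
`x = 1` → x = 1
`c = x * 10` → c = 10
So c = 10

Answer: 10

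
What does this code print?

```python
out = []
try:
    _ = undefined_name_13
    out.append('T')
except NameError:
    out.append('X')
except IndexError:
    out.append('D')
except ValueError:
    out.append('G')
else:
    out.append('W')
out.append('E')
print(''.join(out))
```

Execution trace: 'X' (except NameError) → 'E' (after the try/except). Output: XE

Answer: XE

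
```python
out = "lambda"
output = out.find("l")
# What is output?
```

Trace:
`out = "lambda"` → out = 'lambda'
`output = out.find("l")` → output = 0
So output = 0

Answer: 0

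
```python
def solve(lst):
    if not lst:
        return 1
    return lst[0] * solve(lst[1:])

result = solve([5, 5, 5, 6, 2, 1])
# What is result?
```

Product over [5, 5, 5, 6, 2, 1] = 5 * 5 * 5 * 6 * 2 * 1 = 1500

Answer: 1500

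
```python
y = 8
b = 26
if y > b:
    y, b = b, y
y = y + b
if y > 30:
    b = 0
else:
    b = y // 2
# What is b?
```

Trace:
`y = 8` → y = 8
`b = 26` → b = 26
`if y > b: ...` → y > b is False → no variable changes
`y = y + b` → y = 34
`if y > 30: ...` → y > 30 is True → b = 0
So b = 0

Answer: 0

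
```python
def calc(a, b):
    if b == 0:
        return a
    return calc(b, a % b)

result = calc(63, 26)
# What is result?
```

calc(63, 26) -> calc(26, 11) -> calc(11, 4) -> calc(4, 3) -> calc(3, 1) -> calc(1, 0) -> 1

Answer: 1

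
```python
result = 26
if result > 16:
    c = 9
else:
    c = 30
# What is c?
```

Trace:
`result = 26` → result = 26
`if result > 16: ...` → result > 16 is True → c = 9
So c = 9

Answer: 9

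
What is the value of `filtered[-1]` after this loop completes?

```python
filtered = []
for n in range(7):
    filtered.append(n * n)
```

Last element of squares 0 to 6
`filtered` takes the values: [] → [0] → [0, 1] → [0, 1, 4] → [0, 1, 4, 9] → [0, 1, 4, 9, 16] → [0, 1, 4, 9, 16, 25] → [0, 1, 4, 9, 16, 25, 36]
So `filtered[-1]` = 36

Answer: 36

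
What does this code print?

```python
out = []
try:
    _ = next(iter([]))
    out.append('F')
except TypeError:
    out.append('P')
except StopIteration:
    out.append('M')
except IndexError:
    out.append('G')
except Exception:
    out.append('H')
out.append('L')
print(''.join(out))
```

Execution trace: 'M' (except StopIteration) → 'L' (after the try/except). Output: ML

Answer: ML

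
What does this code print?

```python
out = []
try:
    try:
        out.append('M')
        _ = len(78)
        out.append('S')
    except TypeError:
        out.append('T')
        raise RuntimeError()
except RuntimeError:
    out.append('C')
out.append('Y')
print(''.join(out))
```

Execution trace: 'M' (inner try body) → 'T' (inner except TypeError) → 'C' (outer except RuntimeError) → 'Y' (after the try/except). Output: MTCY

Answer: MTCY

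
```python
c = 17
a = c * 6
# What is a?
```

Trace:
`c = 17` → c = 17
`a = c * 6` → a = 102
So a = 102

Answer: 102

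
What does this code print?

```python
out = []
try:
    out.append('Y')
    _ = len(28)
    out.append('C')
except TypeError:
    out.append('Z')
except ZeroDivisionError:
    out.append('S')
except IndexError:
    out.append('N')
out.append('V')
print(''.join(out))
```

Execution trace: 'Y' (try body) → 'Z' (except TypeError) → 'V' (after the try/except). Output: YZV

Answer: YZV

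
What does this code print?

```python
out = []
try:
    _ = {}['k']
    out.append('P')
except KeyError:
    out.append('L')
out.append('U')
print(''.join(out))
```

Execution trace: 'L' (except KeyError) → 'U' (after the try/except). Output: LU

Answer: LU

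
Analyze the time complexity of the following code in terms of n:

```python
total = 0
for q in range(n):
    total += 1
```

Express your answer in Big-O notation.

Each loop level contributes: n. Multiplying the contributions gives O(n).

Answer: O(n)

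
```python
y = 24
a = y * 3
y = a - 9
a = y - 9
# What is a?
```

Trace:
`y = 24` → y = 24
`a = y * 3` → a = 72
`y = a - 9` → y = 63
`a = y - 9` → a = 54
So a = 54

Answer: 54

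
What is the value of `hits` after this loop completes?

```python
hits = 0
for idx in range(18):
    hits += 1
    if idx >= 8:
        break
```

Loop breaks when idx reaches 8, hits is 9
`hits` takes the values: 0 → 1 → 2 → 3 → 4 → 5 → 6 → 7 → 8 → 9

Answer: 9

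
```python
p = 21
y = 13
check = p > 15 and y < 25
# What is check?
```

Trace:
`p = 21` → p = 21
`y = 13` → y = 13
`check = p > 15 and y < 25` → check = True
So check = True

Answer: True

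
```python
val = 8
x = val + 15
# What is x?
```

Trace:
`val = 8` → val = 8
`x = val + 15` → x = 23
So x = 23

Answer: 23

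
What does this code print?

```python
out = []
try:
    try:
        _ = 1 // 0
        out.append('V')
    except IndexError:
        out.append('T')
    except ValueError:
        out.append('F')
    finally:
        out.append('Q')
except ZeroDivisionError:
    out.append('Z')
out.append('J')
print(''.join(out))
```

Execution trace: 'Q' (inner finally) → 'Z' (outer except ZeroDivisionError) → 'J' (after the try/except). Output: QZJ

Answer: QZJ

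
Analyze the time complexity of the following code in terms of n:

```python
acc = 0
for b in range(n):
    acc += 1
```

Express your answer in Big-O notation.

Each loop level contributes: n. Multiplying the contributions gives O(n).

Answer: O(n)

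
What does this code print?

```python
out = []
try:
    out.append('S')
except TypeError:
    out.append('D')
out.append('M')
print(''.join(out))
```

Execution trace: 'S' (try body, no exception) → 'M' (after the try/except). Output: SM

Answer: SM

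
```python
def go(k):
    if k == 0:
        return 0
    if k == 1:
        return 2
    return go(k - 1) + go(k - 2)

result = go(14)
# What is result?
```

Build up from base cases: go(0)=0, go(1)=2, go(2)=2, go(3)=4, go(4)=6, go(5)=10, go(6)=16, ..., go(14)=754

Answer: 754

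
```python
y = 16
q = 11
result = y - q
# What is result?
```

Trace:
`y = 16` → y = 16
`q = 11` → q = 11
`result = y - q` → result = 5
So result = 5

Answer: 5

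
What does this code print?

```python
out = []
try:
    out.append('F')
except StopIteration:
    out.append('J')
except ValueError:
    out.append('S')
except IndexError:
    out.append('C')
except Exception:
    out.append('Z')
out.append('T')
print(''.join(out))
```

Execution trace: 'F' (try body, no exception) → 'T' (after the try/except). Output: FT

Answer: FT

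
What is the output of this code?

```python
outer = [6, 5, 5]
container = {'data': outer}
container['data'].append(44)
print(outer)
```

Key concept: dict holds reference to list.
Step by step:
`outer = [6, 5, 5]` → outer = [6, 5, 5]
`container = {'data': outer}` → container = {'data': [6, 5, 5]}
`container['data'].append(44)` → outer = [6, 5, 5, 44]; container = {'data': [6, 5, 5, 44]}
`print(outer)` → prints [6, 5, 5, 44]

Answer: [6, 5, 5, 44]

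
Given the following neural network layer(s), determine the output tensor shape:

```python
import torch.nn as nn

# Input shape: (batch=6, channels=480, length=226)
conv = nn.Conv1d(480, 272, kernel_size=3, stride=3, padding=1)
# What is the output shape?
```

Input: (6, 480, 226) -> Output: (6, 272, 76)

Answer: (6, 272, 76)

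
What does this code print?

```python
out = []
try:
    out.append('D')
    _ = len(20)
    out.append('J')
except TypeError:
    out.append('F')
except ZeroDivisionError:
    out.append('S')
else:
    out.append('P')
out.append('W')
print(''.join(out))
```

Execution trace: 'D' (try body) → 'F' (except TypeError) → 'W' (after the try/except). Output: DFW

Answer: DFW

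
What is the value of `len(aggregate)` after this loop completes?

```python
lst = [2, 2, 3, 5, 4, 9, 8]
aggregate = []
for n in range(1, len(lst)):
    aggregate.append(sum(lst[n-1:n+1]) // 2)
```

Number of 2-element averages
`aggregate` takes the values: [] → [2] → [2, 2] → [2, 2, 4] → [2, 2, 4, 4] → [2, 2, 4, 4, 6] → [2, 2, 4, 4, 6, 8]
So `len(aggregate)` = 6

Answer: 6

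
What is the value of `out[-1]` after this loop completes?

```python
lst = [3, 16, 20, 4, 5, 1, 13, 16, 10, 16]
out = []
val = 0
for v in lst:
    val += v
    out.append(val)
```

Cumulative sum ends at 104
`out` takes the values: [] → [3] → [3, 19] → [3, 19, 39] → [3, 19, 39, 43] → [3, 19, 39, 43, 48] → [3, 19, 39, 43, 48, 49] → [3, 19, 39, 43, 48, 49, 62] → [3, 19, 39, 43, 48, 49, 62, 78] → [3, 19, 39, 43, 48, 49, 62, 78, 88] → [3, 19, 39, 43, 48, 49, 62, 78, 88, 104]
So `out[-1]` = 104

Answer: 104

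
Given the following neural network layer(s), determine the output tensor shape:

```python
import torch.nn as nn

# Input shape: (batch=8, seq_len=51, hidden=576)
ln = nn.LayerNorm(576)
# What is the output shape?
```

Input: (8, 51, 576) -> Output: (8, 51, 576)

Answer: (8, 51, 576)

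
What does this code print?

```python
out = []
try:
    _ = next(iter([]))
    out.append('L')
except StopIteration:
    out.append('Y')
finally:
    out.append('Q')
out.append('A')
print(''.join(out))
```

Execution trace: 'Y' (except StopIteration) → 'Q' (finally) → 'A' (after the try/except). Output: YQA

Answer: YQA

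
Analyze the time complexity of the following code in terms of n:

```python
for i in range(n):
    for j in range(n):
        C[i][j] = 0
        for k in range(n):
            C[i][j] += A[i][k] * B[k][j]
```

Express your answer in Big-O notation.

This is Naive matrix multiplication. Time complexity: O(n³).

Answer: O(n³)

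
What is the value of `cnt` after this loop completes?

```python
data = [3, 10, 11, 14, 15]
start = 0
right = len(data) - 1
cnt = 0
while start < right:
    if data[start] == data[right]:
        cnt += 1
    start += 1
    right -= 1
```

Count matching pairs from ends
`cnt` takes the values: 0

Answer: 0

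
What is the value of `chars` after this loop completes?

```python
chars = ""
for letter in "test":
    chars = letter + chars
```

Reverse 'test'
`chars` takes the values: "" → "t" → "et" → "set" → "tset"

Answer: "tset"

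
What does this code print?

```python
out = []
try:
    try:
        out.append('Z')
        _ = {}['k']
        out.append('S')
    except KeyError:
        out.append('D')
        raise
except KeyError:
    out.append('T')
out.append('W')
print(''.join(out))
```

Execution trace: 'Z' (inner try body) → 'D' (inner except KeyError) → 'T' (outer except KeyError) → 'W' (after the try/except). Output: ZDTW

Answer: ZDTW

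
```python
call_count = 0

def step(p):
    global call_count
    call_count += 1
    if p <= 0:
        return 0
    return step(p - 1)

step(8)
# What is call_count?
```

Linear recursion stepping by 1: 9 calls from p=8 down to ≤0.

Answer: 9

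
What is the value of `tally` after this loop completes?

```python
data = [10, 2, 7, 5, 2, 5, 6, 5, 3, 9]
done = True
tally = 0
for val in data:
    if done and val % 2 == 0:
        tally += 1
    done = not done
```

Count even values at even positions
`tally` takes the values: 0 → 1 → 2 → 3

Answer: 3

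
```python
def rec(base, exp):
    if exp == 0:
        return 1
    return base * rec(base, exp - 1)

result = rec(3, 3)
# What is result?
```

rec(3, 3) = 3 * 3 * 3 = 27

Answer: 27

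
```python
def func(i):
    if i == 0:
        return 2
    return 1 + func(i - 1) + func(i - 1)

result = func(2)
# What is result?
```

func(i) = 1 + 2·func(i-1), func(0)=2. Closed form: (2+1)·2^2 - 1 = 11.

Answer: 11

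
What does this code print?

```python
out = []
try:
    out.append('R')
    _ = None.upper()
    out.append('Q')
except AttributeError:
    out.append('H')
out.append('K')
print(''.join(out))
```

Execution trace: 'R' (try body) → 'H' (except AttributeError) → 'K' (after the try/except). Output: RHK

Answer: RHK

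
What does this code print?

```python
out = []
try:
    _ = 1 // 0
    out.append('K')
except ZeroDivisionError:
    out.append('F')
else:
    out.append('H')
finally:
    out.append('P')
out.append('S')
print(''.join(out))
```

Execution trace: 'F' (except ZeroDivisionError) → 'P' (finally) → 'S' (after the try/except). Output: FPS

Answer: FPS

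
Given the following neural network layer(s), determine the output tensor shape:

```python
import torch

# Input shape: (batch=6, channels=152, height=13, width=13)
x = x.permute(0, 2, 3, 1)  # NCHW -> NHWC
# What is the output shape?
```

Input: (6, 152, 13, 13) -> Output: (6, 13, 13, 152)

Answer: (6, 13, 13, 152)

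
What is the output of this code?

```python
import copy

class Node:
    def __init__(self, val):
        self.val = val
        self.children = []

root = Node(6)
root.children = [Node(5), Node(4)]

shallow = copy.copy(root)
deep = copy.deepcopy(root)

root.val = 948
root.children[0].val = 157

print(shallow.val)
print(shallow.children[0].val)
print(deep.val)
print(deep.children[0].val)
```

Key concept: deep copy with custom objects.
Step by step:
`root = Node(6)` → root = Node(val=6, children=[])
`root.children = [Node(5), Node(4)]` → root = Node(val=6, children=[Node(val=5, children=[]), Node(val=4, children=[])])
`shallow = copy.copy(root)` → shallow = Node(val=6, children=[Node(val=5, children=[]), Node(val=4, children=[])])
`deep = copy.deepcopy(root)` → deep = Node(val=6, children=[Node(val=5, children=[]), Node(val=4, children=[])])
`root.val = 948` → root = Node(val=948, children=[Node(val=5, children=[]), Node(val=4, children=[])])
`root.children[0].val = 157` → root = Node(val=948, children=[Node(val=157, children=[]), Node(val=4, children=[])]); shallow = Node(val=6, children=[Node(val=157, children=[]), Node(val=4, children=[])])
`print(shallow.val)` → prints 6
`print(shallow.children[0].val)` → prints 157
`print(deep.val)` → prints 6
`print(deep.children[0].val)` → prints 5

Answer:
6
157
6
5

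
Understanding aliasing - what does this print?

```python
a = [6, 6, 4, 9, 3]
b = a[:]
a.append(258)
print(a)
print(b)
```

Key concept: slice [:] creates copy.
Step by step:
`a = [6, 6, 4, 9, 3]` → a = [6, 6, 4, 9, 3]
`b = a[:]` → b = [6, 6, 4, 9, 3]
`a.append(258)` → a = [6, 6, 4, 9, 3, 258]
`print(a)` → prints [6, 6, 4, 9, 3, 258]
`print(b)` → prints [6, 6, 4, 9, 3]

Answer:
[6, 6, 4, 9, 3, 258]
[6, 6, 4, 9, 3]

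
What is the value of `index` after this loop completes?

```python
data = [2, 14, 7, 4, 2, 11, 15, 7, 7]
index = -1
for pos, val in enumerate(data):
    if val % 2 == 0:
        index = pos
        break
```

First even number index in [2, 14, 7, 4, 2, 11, 15, 7, 7]
`index` takes the values: -1 → 0

Answer: 0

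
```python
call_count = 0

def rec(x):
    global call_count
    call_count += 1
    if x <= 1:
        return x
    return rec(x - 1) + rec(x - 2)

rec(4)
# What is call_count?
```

Calls(x) = 1 + Calls(x-1) + Calls(x-2); Calls(0)=Calls(1)=1. For x=4 this gives 9.

Answer: 9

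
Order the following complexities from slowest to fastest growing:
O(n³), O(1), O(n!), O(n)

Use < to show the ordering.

Ordered by growth rate: O(1) < O(n) < O(n³) < O(n!)

Answer: O(1) < O(n) < O(n³) < O(n!)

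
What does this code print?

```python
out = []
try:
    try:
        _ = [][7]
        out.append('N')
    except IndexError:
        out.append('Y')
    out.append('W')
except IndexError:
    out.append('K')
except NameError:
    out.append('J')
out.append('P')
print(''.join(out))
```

Execution trace: 'Y' (inner except IndexError) → 'W' (try body, no exception) → 'P' (after the try/except). Output: YWP

Answer: YWP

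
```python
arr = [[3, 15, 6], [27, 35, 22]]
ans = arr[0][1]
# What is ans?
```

Trace:
`arr = [[3, 15, 6], [27, 35, 22]]` → arr = [[3, 15, 6], [27, 35, 22]]
`ans = arr[0][1]` → ans = 15
So ans = 15

Answer: 15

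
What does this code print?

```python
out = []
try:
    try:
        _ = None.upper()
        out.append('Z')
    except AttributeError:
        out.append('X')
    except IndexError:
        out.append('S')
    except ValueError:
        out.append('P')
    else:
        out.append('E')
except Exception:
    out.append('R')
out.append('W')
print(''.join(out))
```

Execution trace: 'X' (inner except AttributeError) → 'W' (after the try/except). Output: XW

Answer: XW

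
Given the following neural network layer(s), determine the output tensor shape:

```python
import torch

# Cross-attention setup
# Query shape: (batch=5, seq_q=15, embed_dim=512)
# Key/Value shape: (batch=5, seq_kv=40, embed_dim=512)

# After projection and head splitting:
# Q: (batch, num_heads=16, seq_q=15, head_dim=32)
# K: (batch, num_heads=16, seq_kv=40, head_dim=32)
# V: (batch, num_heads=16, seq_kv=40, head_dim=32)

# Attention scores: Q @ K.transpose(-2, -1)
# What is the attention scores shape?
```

Input: (5, 15, 512) -> Output: (5, 16, 15, 40)

Answer: (5, 16, 15, 40)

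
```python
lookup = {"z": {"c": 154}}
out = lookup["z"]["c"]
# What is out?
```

Trace:
`lookup = {"z": {"c": 154}}` → lookup = {'z': {'c': 154}}
`out = lookup["z"]["c"]` → out = 154
So out = 154

Answer: 154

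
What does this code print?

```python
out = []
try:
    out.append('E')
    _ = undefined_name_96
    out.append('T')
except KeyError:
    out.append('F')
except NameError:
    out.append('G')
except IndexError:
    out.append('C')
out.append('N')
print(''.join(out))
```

Execution trace: 'E' (try body) → 'G' (except NameError) → 'N' (after the try/except). Output: EGN

Answer: EGN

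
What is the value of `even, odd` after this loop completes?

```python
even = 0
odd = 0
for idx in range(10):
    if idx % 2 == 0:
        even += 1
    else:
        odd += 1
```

Count evens and odds in range(10)
`even, odd` takes the values: (0, 0) → (1, 0) → (1, 1) → (2, 1) → (2, 2) → (3, 2) → (3, 3) → (4, 3) → (4, 4) → (5, 4) → (5, 5)

Answer: 5, 5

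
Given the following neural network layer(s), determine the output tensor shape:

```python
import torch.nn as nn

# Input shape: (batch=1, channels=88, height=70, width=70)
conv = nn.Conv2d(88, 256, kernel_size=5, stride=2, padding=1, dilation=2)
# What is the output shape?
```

Input: (1, 88, 70, 70) -> Output: (1, 256, 32, 32)

Answer: (1, 256, 32, 32)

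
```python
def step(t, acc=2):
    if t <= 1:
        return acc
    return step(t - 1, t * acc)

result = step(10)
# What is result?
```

Accumulator trace (n, acc): (10, 2) -> (9, 20) -> (8, 180) -> (7, 1440) -> (6, 10080) -> (5, 60480) -> (4, 302400) -> (3, 1209600) -> (2, 3628800) -> (1, 7257600) -> return 7257600

Answer: 7257600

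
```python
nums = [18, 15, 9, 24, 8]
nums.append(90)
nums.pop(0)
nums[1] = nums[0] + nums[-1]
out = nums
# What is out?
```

Trace:
`nums = [18, 15, 9, 24, 8]` → nums = [18, 15, 9, 24, 8]
`nums.append(90)` → nums = [18, 15, 9, 24, 8, 90]
`nums.pop(0)` → nums = [15, 9, 24, 8, 90]
`nums[1] = nums[0] + nums[-1]` → nums = [15, 105, 24, 8, 90]
`out = nums` → out = [15, 105, 24, 8, 90]
So out = [15, 105, 24, 8, 90]

Answer: [15, 105, 24, 8, 90]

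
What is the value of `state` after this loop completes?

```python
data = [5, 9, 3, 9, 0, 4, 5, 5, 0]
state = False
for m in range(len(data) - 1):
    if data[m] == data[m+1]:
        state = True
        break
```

Check consecutive duplicates in [5, 9, 3, 9, 0, 4, 5, 5, 0]
`state` takes the values: False → True

Answer: True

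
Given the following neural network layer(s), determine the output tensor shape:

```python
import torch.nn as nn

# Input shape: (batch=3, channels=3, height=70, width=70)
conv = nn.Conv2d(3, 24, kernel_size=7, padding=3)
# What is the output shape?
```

Input: (3, 3, 70, 70) -> Output: (3, 24, 70, 70)

Answer: (3, 24, 70, 70)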